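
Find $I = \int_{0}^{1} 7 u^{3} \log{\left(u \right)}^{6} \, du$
$\frac{315}{1024}$

Consider the simpler parametrised integral
$$J(a) = \int_{0}^{1} 7 u^{a} \, du = \frac{7}{a + 1}.$$

Differentiating under the integral sign brings down a factor of $\ln u$:
$$\frac{dJ}{da} = \int_{0}^{1} 7 u^{a} \log{\left(u \right)} \, du = - \frac{7}{\left(a + 1\right)^{2}}.$$

Repeating $6$ times in total — each differentiation brings down another $\ln u$ — gives
$$\frac{d^{6}J}{da^{6}} = \int_{0}^{1} 7 u^{a} \log{\left(u \right)}^{6} \, du = \frac{5040}{\left(a + 1\right)^{7}},$$
and the integrand here is exactly the target integrand, so $I = \frac{5040}{\left(a + 1\right)^{7}}$.

Setting $a = 3$:
$$I = \frac{315}{1024}.$$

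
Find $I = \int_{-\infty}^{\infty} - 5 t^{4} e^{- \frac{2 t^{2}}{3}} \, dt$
$- \frac{135 \sqrt{6} \sqrt{\pi}}{32}$

Begin with the known integral
$$J(a) = \int_{-\infty}^{\infty} - 5 e^{- a t^{2}} \, dt = - \frac{5 \sqrt{\pi}}{\sqrt{a}}.$$

Differentiating under the integral sign brings down a factor of $(-t^2)$:
$$\frac{dJ}{da} = \int_{-\infty}^{\infty} 5 t^{2} e^{- a t^{2}} \, dt = \frac{5 \sqrt{\pi}}{2 a^{\frac{3}{2}}}.$$

Repeating twice in total — each differentiation brings down another $(-t^2)$ — gives
$$\frac{d^{2}J}{da^{2}} = \int_{-\infty}^{\infty} - 5 t^{4} e^{- a t^{2}} \, dt = - \frac{15 \sqrt{\pi}}{4 a^{\frac{5}{2}}},$$
and the integrand here is exactly the target integrand, so $I = - \frac{15 \sqrt{\pi}}{4 a^{\frac{5}{2}}}$.

Setting $a = \frac{2}{3}$:
$$I = - \frac{135 \sqrt{6} \sqrt{\pi}}{32}.$$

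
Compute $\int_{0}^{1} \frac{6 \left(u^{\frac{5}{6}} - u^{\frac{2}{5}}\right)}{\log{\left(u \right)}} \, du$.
$- \log{\left(\frac{5489031744}{27680640625} \right)}$

Introduce a parameter $a$ in the exponent: let $I(a) = \int_{0}^{1} \frac{6 \left(u^{\frac{5}{6}} - u^{a}\right)}{\log{\left(u \right)}} \, du$.

Since $\dfrac{\partial}{\partial a}\,u^{a} = u^{a} \ln u$, the $\ln u$ in the denominator cancels and
$$\frac{dI}{da} = \int_{0}^{1} -6 u^{a} \, du = -6 \left[\frac{u^{a+1}}{a+1}\right]_0^1 = - \frac{6}{a + 1}.$$

Integrating with respect to $a$ gives $I(a) = - \log{\left(\frac{46656 \left(a + 1\right)^{6}}{1771561} \right)} + C$.

At $a = \frac{5}{6}$ the integrand is identically $0$, so $I(\frac{5}{6}) = 0$. The closed form gives $0$, hence $C = 0$.

Setting $a = \frac{2}{5}$:
$$I = - \log{\left(\frac{5489031744}{27680640625} \right)}.$$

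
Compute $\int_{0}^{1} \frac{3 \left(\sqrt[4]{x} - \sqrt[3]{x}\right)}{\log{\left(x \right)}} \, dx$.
$- \log{\left(\frac{4096}{3375} \right)}$

Introduce a parameter $a$ in the exponent: let $I(a) = \int_{0}^{1} \frac{3 \left(\sqrt[4]{x} - x^{a}\right)}{\log{\left(x \right)}} \, dx$.

Since $\dfrac{\partial}{\partial a}\,x^{a} = x^{a} \ln x$, the $\ln x$ in the denominator cancels and
$$\frac{dI}{da} = \int_{0}^{1} -3 x^{a} \, dx = -3 \left[\frac{x^{a+1}}{a+1}\right]_0^1 = - \frac{3}{a + 1}.$$

Integrating with respect to $a$ gives $I(a) = - \log{\left(\frac{64 \left(a + 1\right)^{3}}{125} \right)} + C$.

At $a = \frac{1}{4}$ the integrand is identically $0$, so $I(\frac{1}{4}) = 0$. The closed form gives $0$, hence $C = 0$.

Setting $a = \frac{1}{3}$:
$$I = - \log{\left(\frac{4096}{3375} \right)}.$$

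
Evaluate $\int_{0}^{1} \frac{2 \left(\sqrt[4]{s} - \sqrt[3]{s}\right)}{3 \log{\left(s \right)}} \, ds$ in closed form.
$- \log{\left(\frac{4 \sqrt[3]{60}}{15} \right)}$

Consider the one-parameter family: let $I(a) = \int_{0}^{1} \frac{2 \left(\sqrt[4]{s} - s^{a}\right)}{3 \log{\left(s \right)}} \, ds$.

Since $\dfrac{\partial}{\partial a}\,s^{a} = s^{a} \ln s$, the $\ln s$ in the denominator cancels and
$$\frac{dI}{da} = \int_{0}^{1} - \frac{2}{3} s^{a} \, ds = - \frac{2}{3} \left[\frac{s^{a+1}}{a+1}\right]_0^1 = - \frac{2}{3 a + 3}.$$

Integrating with respect to $a$ gives $I(a) = - \log{\left(\frac{2 \sqrt[3]{10} \left(a + 1\right)^{\frac{2}{3}}}{5} \right)} + C$.

At $a = \frac{1}{4}$ the integrand is identically $0$, so $I(\frac{1}{4}) = 0$. The closed form gives $0$, hence $C = 0$.

Setting $a = \frac{1}{3}$:
$$I = - \log{\left(\frac{4 \sqrt[3]{60}}{15} \right)}.$$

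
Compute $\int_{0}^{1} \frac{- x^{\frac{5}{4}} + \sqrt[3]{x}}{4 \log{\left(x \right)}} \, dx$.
$- \frac{3 \log{\left(3 \right)}}{4} + \log{\left(2 \right)}$

Replace the exponent $\frac{5}{4}$ by a parameter $a$: let $I(a) = \int_{0}^{1} \frac{\sqrt[3]{x} - x^{a}}{4 \log{\left(x \right)}} \, dx$.

Since $\dfrac{\partial}{\partial a}\,x^{a} = x^{a} \ln x$, the $\ln x$ in the denominator cancels and
$$\frac{dI}{da} = \int_{0}^{1} - \frac{1}{4} x^{a} \, dx = - \frac{1}{4} \left[\frac{x^{a+1}}{a+1}\right]_0^1 = - \frac{1}{4 a + 4}.$$

Integrating with respect to $a$ gives $I(a) = - \frac{\log{\left(a + 1 \right)}}{4} - \frac{\log{\left(3 \right)}}{4} + \frac{\log{\left(2 \right)}}{2} + C$.

At $a = \frac{1}{3}$ the integrand is identically $0$, so $I(\frac{1}{3}) = 0$. The closed form gives $0$, hence $C = 0$.

Setting $a = \frac{5}{4}$:
$$I = - \frac{3 \log{\left(3 \right)}}{4} + \log{\left(2 \right)}.$$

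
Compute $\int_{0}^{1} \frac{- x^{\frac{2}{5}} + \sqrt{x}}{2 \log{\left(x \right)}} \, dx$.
$- \log{\left(14 \right)} + \frac{\log{\left(210 \right)}}{2}$

Introduce a parameter $a$ in the exponent: let $I(a) = \int_{0}^{1} \frac{- x^{\frac{2}{5}} + x^{a}}{2 \log{\left(x \right)}} \, dx$.

Since $\dfrac{\partial}{\partial a}\,x^{a} = x^{a} \ln x$, the $\ln x$ in the denominator cancels and
$$\frac{dI}{da} = \int_{0}^{1} \frac{1}{2} x^{a} \, dx = \frac{1}{2} \left[\frac{x^{a+1}}{a+1}\right]_0^1 = \frac{1}{2 \left(a + 1\right)}.$$

Integrating with respect to $a$ gives $I(a) = \log{\left(\frac{\sqrt{35} \sqrt{a + 1}}{7} \right)} + C$.

At $a = \frac{2}{5}$ the integrand is identically $0$, so $I(\frac{2}{5}) = 0$. The closed form gives $0$, hence $C = 0$.

Setting $a = \frac{1}{2}$:
$$I = - \log{\left(14 \right)} + \frac{\log{\left(210 \right)}}{2}.$$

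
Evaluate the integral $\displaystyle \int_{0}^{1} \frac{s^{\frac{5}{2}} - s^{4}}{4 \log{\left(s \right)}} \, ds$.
$- \frac{\log{\left(5 \right)}}{4} - \frac{\log{\left(2 \right)}}{4} + \frac{\log{\left(7 \right)}}{4}$

Introduce a parameter $a$ in the exponent: let $I(a) = \int_{0}^{1} \frac{s^{\frac{5}{2}} - s^{a}}{4 \log{\left(s \right)}} \, ds$.

Since $\dfrac{\partial}{\partial a}\,s^{a} = s^{a} \ln s$, the $\ln s$ in the denominator cancels and
$$\frac{dI}{da} = \int_{0}^{1} - \frac{1}{4} s^{a} \, ds = - \frac{1}{4} \left[\frac{s^{a+1}}{a+1}\right]_0^1 = - \frac{1}{4 a + 4}.$$

Integrating with respect to $a$ gives $I(a) = - \frac{\log{\left(a + 1 \right)}}{4} - \frac{\log{\left(2 \right)}}{4} + \frac{\log{\left(7 \right)}}{4} + C$.

At $a = \frac{5}{2}$ the integrand is identically $0$, so $I(\frac{5}{2}) = 0$. The closed form gives $0$, hence $C = 0$.

Setting $a = 4$:
$$I = - \frac{\log{\left(5 \right)}}{4} - \frac{\log{\left(2 \right)}}{4} + \frac{\log{\left(7 \right)}}{4}.$$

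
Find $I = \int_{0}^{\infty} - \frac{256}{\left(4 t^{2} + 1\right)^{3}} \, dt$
$- 24 \pi$

Recall the elementary integral
$$J(a) = \int_{0}^{\infty} - \frac{4}{a^{2} + t^{2}} \, dt = - \frac{2 \pi}{a}.$$

Differentiating under the integral sign with respect to $a$,
$$\frac{dJ}{da} = \int_{0}^{\infty} \frac{8 a}{\left(a^{2} + t^{2}\right)^{2}} \, dt = \frac{2 \pi}{a^{2}},$$
so $\int_{0}^{\infty} - \frac{4}{\left(a^{2} + t^{2}\right)^{2}} \, dt = - \frac{\pi}{a^{3}}$.

Repeating — each differentiation of $1/(t^2+a^2)^j$ produces $-2ja/(t^2+a^2)^{j+1}$ — and dividing through by $-2ja$ at each step yields, after $2$ differentiations in total,
$$\int_{0}^{\infty} - \frac{4}{\left(a^{2} + t^{2}\right)^{3}} \, dt = - \frac{3 \pi}{4 a^{5}}.$$

Setting $a = \frac{1}{2}$:
$$I = - 24 \pi.$$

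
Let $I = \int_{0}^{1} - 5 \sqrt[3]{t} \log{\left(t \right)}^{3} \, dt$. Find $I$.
$\frac{1215}{128}$

Begin with the known integral
$$J(a) = \int_{0}^{1} - 5 t^{a} \, dt = - \frac{5}{a + 1}.$$

Differentiating under the integral sign brings down a factor of $\ln t$:
$$\frac{dJ}{da} = \int_{0}^{1} - 5 t^{a} \log{\left(t \right)} \, dt = \frac{5}{\left(a + 1\right)^{2}}.$$

Repeating $3$ times in total — each differentiation brings down another $\ln t$ — gives
$$\frac{d^{3}J}{da^{3}} = \int_{0}^{1} - 5 t^{a} \log{\left(t \right)}^{3} \, dt = \frac{30}{\left(a + 1\right)^{4}},$$
and the integrand here is exactly the target integrand, so $I = \frac{30}{\left(a + 1\right)^{4}}$.

Setting $a = \frac{1}{3}$:
$$I = \frac{1215}{128}.$$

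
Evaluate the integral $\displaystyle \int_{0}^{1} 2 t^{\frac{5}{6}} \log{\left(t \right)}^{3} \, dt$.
$- \frac{15552}{14641}$

Consider the simpler parametrised integral
$$J(a) = \int_{0}^{1} 2 t^{a} \, dt = \frac{2}{a + 1}.$$

Differentiating under the integral sign brings down a factor of $\ln t$:
$$\frac{dJ}{da} = \int_{0}^{1} 2 t^{a} \log{\left(t \right)} \, dt = - \frac{2}{\left(a + 1\right)^{2}}.$$

Repeating $3$ times in total — each differentiation brings down another $\ln t$ — gives
$$\frac{d^{3}J}{da^{3}} = \int_{0}^{1} 2 t^{a} \log{\left(t \right)}^{3} \, dt = - \frac{12}{\left(a + 1\right)^{4}},$$
and the integrand here is exactly the target integrand, so $I = - \frac{12}{\left(a + 1\right)^{4}}$.

Setting $a = \frac{5}{6}$:
$$I = - \frac{15552}{14641}.$$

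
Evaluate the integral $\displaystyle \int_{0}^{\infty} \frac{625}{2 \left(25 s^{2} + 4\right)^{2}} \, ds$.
$\frac{125 \pi}{64}$

Recall the elementary integral
$$J(a) = \int_{0}^{\infty} \frac{1}{2 \left(a^{2} + s^{2}\right)} \, ds = \frac{\pi}{4 a}.$$

Differentiating under the integral sign with respect to $a$,
$$\frac{dJ}{da} = \int_{0}^{\infty} - \frac{a}{\left(a^{2} + s^{2}\right)^{2}} \, ds = - \frac{\pi}{4 a^{2}},$$
so $\int_{0}^{\infty} \frac{1}{2 \left(a^{2} + s^{2}\right)^{2}} \, ds = \frac{\pi}{8 a^{3}}$.

Setting $a = \frac{2}{5}$:
$$I = \frac{125 \pi}{64}.$$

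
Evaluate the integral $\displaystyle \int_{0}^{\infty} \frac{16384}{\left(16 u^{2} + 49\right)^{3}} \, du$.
$\frac{768 \pi}{16807}$

Recall the elementary integral
$$J(a) = \int_{0}^{\infty} \frac{4}{a^{2} + u^{2}} \, du = \frac{2 \pi}{a}.$$

Differentiating under the integral sign with respect to $a$,
$$\frac{dJ}{da} = \int_{0}^{\infty} - \frac{8 a}{\left(a^{2} + u^{2}\right)^{2}} \, du = - \frac{2 \pi}{a^{2}},$$
so $\int_{0}^{\infty} \frac{4}{\left(a^{2} + u^{2}\right)^{2}} \, du = \frac{\pi}{a^{3}}$.

Repeating — each differentiation of $1/(u^2+a^2)^j$ produces $-2ja/(u^2+a^2)^{j+1}$ — and dividing through by $-2ja$ at each step yields, after $2$ differentiations in total,
$$\int_{0}^{\infty} \frac{4}{\left(a^{2} + u^{2}\right)^{3}} \, du = \frac{3 \pi}{4 a^{5}}.$$

Setting $a = \frac{7}{4}$:
$$I = \frac{768 \pi}{16807}.$$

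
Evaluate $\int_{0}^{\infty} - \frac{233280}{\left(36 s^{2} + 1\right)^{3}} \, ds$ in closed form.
$- 7290 \pi$

Begin with the known result
$$J(a) = \int_{0}^{\infty} - \frac{5}{a^{2} + s^{2}} \, ds = - \frac{5 \pi}{2 a}.$$

Differentiating under the integral sign with respect to $a$,
$$\frac{dJ}{da} = \int_{0}^{\infty} \frac{10 a}{\left(a^{2} + s^{2}\right)^{2}} \, ds = \frac{5 \pi}{2 a^{2}},$$
so $\int_{0}^{\infty} - \frac{5}{\left(a^{2} + s^{2}\right)^{2}} \, ds = - \frac{5 \pi}{4 a^{3}}$.

Repeating — each differentiation of $1/(s^2+a^2)^j$ produces $-2ja/(s^2+a^2)^{j+1}$ — and dividing through by $-2ja$ at each step yields, after $2$ differentiations in total,
$$\int_{0}^{\infty} - \frac{5}{\left(a^{2} + s^{2}\right)^{3}} \, ds = - \frac{15 \pi}{16 a^{5}}.$$

Setting $a = \frac{1}{6}$:
$$I = - 7290 \pi.$$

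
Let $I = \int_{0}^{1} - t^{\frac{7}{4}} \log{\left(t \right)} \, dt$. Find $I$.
$\frac{16}{121}$

Start from the elementary integral
$$J(a) = \int_{0}^{1} - t^{a} \, dt = - \frac{1}{a + 1}.$$

Differentiating under the integral sign brings down a factor of $\ln t$:
$$\frac{dJ}{da} = \int_{0}^{1} - t^{a} \log{\left(t \right)} \, dt = \frac{1}{\left(a + 1\right)^{2}}.$$

The integral on the left is $I$, so $I = \frac{1}{\left(a + 1\right)^{2}}$.

Setting $a = \frac{7}{4}$:
$$I = \frac{16}{121}.$$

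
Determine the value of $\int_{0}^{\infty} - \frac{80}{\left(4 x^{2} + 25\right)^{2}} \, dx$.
$- \frac{2 \pi}{25}$

Start from the standard arctangent integral
$$J(a) = \int_{0}^{\infty} - \frac{5}{a^{2} + x^{2}} \, dx = - \frac{5 \pi}{2 a}.$$

Differentiating under the integral sign with respect to $a$,
$$\frac{dJ}{da} = \int_{0}^{\infty} \frac{10 a}{\left(a^{2} + x^{2}\right)^{2}} \, dx = \frac{5 \pi}{2 a^{2}},$$
so $\int_{0}^{\infty} - \frac{5}{\left(a^{2} + x^{2}\right)^{2}} \, dx = - \frac{5 \pi}{4 a^{3}}$.

Setting $a = \frac{5}{2}$:
$$I = - \frac{2 \pi}{25}.$$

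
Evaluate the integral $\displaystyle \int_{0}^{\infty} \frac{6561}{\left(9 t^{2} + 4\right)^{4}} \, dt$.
$\frac{10935 \pi}{4096}$

Start from the standard arctangent integral
$$J(a) = \int_{0}^{\infty} \frac{1}{a^{2} + t^{2}} \, dt = \frac{\pi}{2 a}.$$

Differentiating under the integral sign with respect to $a$,
$$\frac{dJ}{da} = \int_{0}^{\infty} - \frac{2 a}{\left(a^{2} + t^{2}\right)^{2}} \, dt = - \frac{\pi}{2 a^{2}},$$
so $\int_{0}^{\infty} \frac{1}{\left(a^{2} + t^{2}\right)^{2}} \, dt = \frac{\pi}{4 a^{3}}$.

Repeating — each differentiation of $1/(t^2+a^2)^j$ produces $-2ja/(t^2+a^2)^{j+1}$ — and dividing through by $-2ja$ at each step yields, after $3$ differentiations in total,
$$\int_{0}^{\infty} \frac{1}{\left(a^{2} + t^{2}\right)^{4}} \, dt = \frac{5 \pi}{32 a^{7}}.$$

Setting $a = \frac{2}{3}$:
$$I = \frac{10935 \pi}{4096}.$$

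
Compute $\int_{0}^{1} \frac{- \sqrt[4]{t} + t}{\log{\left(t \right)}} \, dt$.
$\log{\left(\frac{8}{5} \right)}$

Introduce a parameter $a$ in the exponent: let $I(a) = \int_{0}^{1} \frac{- \sqrt[4]{t} + t^{a}}{\log{\left(t \right)}} \, dt$.

Since $\dfrac{\partial}{\partial a}\,t^{a} = t^{a} \ln t$, the $\ln t$ in the denominator cancels and
$$\frac{dI}{da} = \int_{0}^{1} t^{a} \, dt = \left[\frac{t^{a+1}}{a+1}\right]_0^1 = \frac{1}{a + 1}.$$

Integrating with respect to $a$ gives $I(a) = \log{\left(\frac{4 a}{5} + \frac{4}{5} \right)} + C$.

At $a = \frac{1}{4}$ the integrand is identically $0$, so $I(\frac{1}{4}) = 0$. The closed form gives $0$, hence $C = 0$.

Setting $a = 1$:
$$I = \log{\left(\frac{8}{5} \right)}.$$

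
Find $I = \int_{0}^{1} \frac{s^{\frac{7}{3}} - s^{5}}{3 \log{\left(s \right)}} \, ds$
$\log{\left(\frac{\sqrt[3]{15}}{3} \right)}$

Replace the exponent $5$ by a parameter $a$: let $I(a) = \int_{0}^{1} \frac{s^{\frac{7}{3}} - s^{a}}{3 \log{\left(s \right)}} \, ds$.

Since $\dfrac{\partial}{\partial a}\,s^{a} = s^{a} \ln s$, the $\ln s$ in the denominator cancels and
$$\frac{dI}{da} = \int_{0}^{1} - \frac{1}{3} s^{a} \, ds = - \frac{1}{3} \left[\frac{s^{a+1}}{a+1}\right]_0^1 = - \frac{1}{3 a + 3}.$$

Integrating with respect to $a$ gives $I(a) = - \frac{\log{\left(a + 1 \right)}}{3} - \frac{\log{\left(3 \right)}}{3} + \frac{\log{\left(10 \right)}}{3} + C$.

At $a = \frac{7}{3}$ the integrand is identically $0$, so $I(\frac{7}{3}) = 0$. The closed form gives $0$, hence $C = 0$.

Setting $a = 5$:
$$I = \log{\left(\frac{\sqrt[3]{15}}{3} \right)}.$$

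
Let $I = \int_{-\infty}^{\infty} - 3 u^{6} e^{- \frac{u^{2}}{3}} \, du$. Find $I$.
$- \frac{1215 \sqrt{3} \sqrt{\pi}}{8}$

Consider the simpler parametrised integral
$$J(a) = \int_{-\infty}^{\infty} - 3 e^{- a u^{2}} \, du = - \frac{3 \sqrt{\pi}}{\sqrt{a}}.$$

Differentiating under the integral sign brings down a factor of $(-u^2)$:
$$\frac{dJ}{da} = \int_{-\infty}^{\infty} 3 u^{2} e^{- a u^{2}} \, du = \frac{3 \sqrt{\pi}}{2 a^{\frac{3}{2}}}.$$

Repeating $3$ times in total — each differentiation brings down another $(-u^2)$ — gives
$$\frac{d^{3}J}{da^{3}} = \int_{-\infty}^{\infty} 3 u^{6} e^{- a u^{2}} \, du = \frac{45 \sqrt{\pi}}{8 a^{\frac{7}{2}}},$$
and the integrand here is $(-1)^{3}$ times the target integrand, so $I = (-1)^{3}\,\frac{d^{3}J}{da^{3}} = - \frac{45 \sqrt{\pi}}{8 a^{\frac{7}{2}}}$.

Setting $a = \frac{1}{3}$:
$$I = - \frac{1215 \sqrt{3} \sqrt{\pi}}{8}.$$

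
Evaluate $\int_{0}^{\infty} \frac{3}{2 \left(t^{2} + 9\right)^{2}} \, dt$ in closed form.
$\frac{\pi}{72}$

Start from the standard arctangent integral
$$J(a) = \int_{0}^{\infty} \frac{3}{2 \left(a^{2} + t^{2}\right)} \, dt = \frac{3 \pi}{4 a}.$$

Differentiating under the integral sign with respect to $a$,
$$\frac{dJ}{da} = \int_{0}^{\infty} - \frac{3 a}{\left(a^{2} + t^{2}\right)^{2}} \, dt = - \frac{3 \pi}{4 a^{2}},$$
so $\int_{0}^{\infty} \frac{3}{2 \left(a^{2} + t^{2}\right)^{2}} \, dt = \frac{3 \pi}{8 a^{3}}$.

Setting $a = 3$:
$$I = \frac{\pi}{72}.$$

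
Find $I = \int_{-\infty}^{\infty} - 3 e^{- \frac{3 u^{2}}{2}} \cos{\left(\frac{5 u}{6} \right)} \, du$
$- \frac{\sqrt{6} \sqrt{\pi}}{e^{\frac{25}{216}}}$

Let $b$ denote the cosine frequency and define $I(b) = \int_{-\infty}^{\infty} - 3 e^{- \frac{3 u^{2}}{2}} \cos{\left(b u \right)} \, du$.

Differentiating under the integral sign,
$$I'(b) = \int_{-\infty}^{\infty} 3 u e^{- \frac{3 u^{2}}{2}} \sin{\left(b u \right)} \, du.$$

Integrate $\int_{-\infty}^{\infty} u \sin(b u)\, e^{- \frac{3 u^{2}}{2}}\, du$ by parts with $w = \sin(b u)$ and $dv = u\, e^{- \frac{3 u^{2}}{2}}\, du$, giving $v = - \frac{e^{- \frac{3 u^{2}}{2}}}{3}$. The boundary term vanishes and
$$\int_{-\infty}^{\infty} u \sin(b u)\, e^{- \frac{3 u^{2}}{2}}\, du = \frac{b}{3} \int_{-\infty}^{\infty} \cos(b u)\, e^{- \frac{3 u^{2}}{2}}\, du,$$
so $I'(b) = - \frac{b}{3}\, I(b)$.

This is a separable first-order ODE; solving with the initial condition $I(0) = \int_{-\infty}^{\infty} - 3 e^{- \frac{3 u^{2}}{2}}\,du = - \sqrt{6} \sqrt{\pi}$ gives
$$I(b) = - \sqrt{6} \sqrt{\pi} e^{- \frac{b^{2}}{6}}.$$

Setting $b = \frac{5}{6}$:
$$I = - \frac{\sqrt{6} \sqrt{\pi}}{e^{\frac{25}{216}}}.$$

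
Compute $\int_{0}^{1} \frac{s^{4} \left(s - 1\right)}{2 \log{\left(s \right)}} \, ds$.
$- \frac{\log{\left(5 \right)}}{2} + \frac{\log{\left(6 \right)}}{2}$

Consider the one-parameter family: let $I(a) = \int_{0}^{1} \frac{- s^{4} + s^{a}}{2 \log{\left(s \right)}} \, ds$.

Since $\dfrac{\partial}{\partial a}\,s^{a} = s^{a} \ln s$, the $\ln s$ in the denominator cancels and
$$\frac{dI}{da} = \int_{0}^{1} \frac{1}{2} s^{a} \, ds = \frac{1}{2} \left[\frac{s^{a+1}}{a+1}\right]_0^1 = \frac{1}{2 \left(a + 1\right)}.$$

Integrating with respect to $a$ gives $I(a) = \frac{\log{\left(a + 1 \right)}}{2} - \frac{\log{\left(5 \right)}}{2} + C$.

At $a = 4$ the integrand is identically $0$, so $I(4) = 0$. The closed form gives $0$, hence $C = 0$.

Setting $a = 5$:
$$I = - \frac{\log{\left(5 \right)}}{2} + \frac{\log{\left(6 \right)}}{2}.$$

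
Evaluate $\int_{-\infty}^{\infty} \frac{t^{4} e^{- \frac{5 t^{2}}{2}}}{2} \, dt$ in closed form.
$\frac{3 \sqrt{10} \sqrt{\pi}}{250}$

Consider the simpler parametrised integral
$$J(a) = \int_{-\infty}^{\infty} \frac{e^{- a t^{2}}}{2} \, dt = \frac{\sqrt{\pi}}{2 \sqrt{a}}.$$

Differentiating under the integral sign brings down a factor of $(-t^2)$:
$$\frac{dJ}{da} = \int_{-\infty}^{\infty} - \frac{t^{2} e^{- a t^{2}}}{2} \, dt = - \frac{\sqrt{\pi}}{4 a^{\frac{3}{2}}}.$$

Repeating twice in total — each differentiation brings down another $(-t^2)$ — gives
$$\frac{d^{2}J}{da^{2}} = \int_{-\infty}^{\infty} \frac{t^{4} e^{- a t^{2}}}{2} \, dt = \frac{3 \sqrt{\pi}}{8 a^{\frac{5}{2}}},$$
and the integrand here is exactly the target integrand, so $I = \frac{3 \sqrt{\pi}}{8 a^{\frac{5}{2}}}$.

Setting $a = \frac{5}{2}$:
$$I = \frac{3 \sqrt{10} \sqrt{\pi}}{250}.$$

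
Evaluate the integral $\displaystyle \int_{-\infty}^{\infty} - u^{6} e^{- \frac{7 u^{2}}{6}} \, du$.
$- \frac{405 \sqrt{42} \sqrt{\pi}}{2401}$

Begin with the known integral
$$J(a) = \int_{-\infty}^{\infty} - e^{- a u^{2}} \, du = - \frac{\sqrt{\pi}}{\sqrt{a}}.$$

Differentiating under the integral sign brings down a factor of $(-u^2)$:
$$\frac{dJ}{da} = \int_{-\infty}^{\infty} u^{2} e^{- a u^{2}} \, du = \frac{\sqrt{\pi}}{2 a^{\frac{3}{2}}}.$$

Repeating $3$ times in total — each differentiation brings down another $(-u^2)$ — gives
$$\frac{d^{3}J}{da^{3}} = \int_{-\infty}^{\infty} u^{6} e^{- a u^{2}} \, du = \frac{15 \sqrt{\pi}}{8 a^{\frac{7}{2}}},$$
and the integrand here is $(-1)^{3}$ times the target integrand, so $I = (-1)^{3}\,\frac{d^{3}J}{da^{3}} = - \frac{15 \sqrt{\pi}}{8 a^{\frac{7}{2}}}$.

Setting $a = \frac{7}{6}$:
$$I = - \frac{405 \sqrt{42} \sqrt{\pi}}{2401}.$$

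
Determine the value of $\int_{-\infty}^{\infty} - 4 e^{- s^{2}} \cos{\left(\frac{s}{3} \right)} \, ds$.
$- \frac{4 \sqrt{\pi}}{e^{\frac{1}{36}}}$

Let $b$ denote the cosine frequency and define $I(b) = \int_{-\infty}^{\infty} - 4 e^{- s^{2}} \cos{\left(b s \right)} \, ds$.

Differentiating under the integral sign,
$$I'(b) = \int_{-\infty}^{\infty} 4 s e^{- s^{2}} \sin{\left(b s \right)} \, ds.$$

Integrate $\int_{-\infty}^{\infty} s \sin(b s)\, e^{- s^{2}}\, ds$ by parts with $u = \sin(b s)$ and $dv = s\, e^{- s^{2}}\, ds$, giving $v = - \frac{e^{- s^{2}}}{2}$. The boundary term vanishes and
$$\int_{-\infty}^{\infty} s \sin(b s)\, e^{- s^{2}}\, ds = \frac{b}{2} \int_{-\infty}^{\infty} \cos(b s)\, e^{- s^{2}}\, ds,$$
so $I'(b) = - \frac{b}{2}\, I(b)$.

This is a separable first-order ODE; solving with the initial condition $I(0) = \int_{-\infty}^{\infty} - 4 e^{- s^{2}}\,ds = - 4 \sqrt{\pi}$ gives
$$I(b) = - 4 \sqrt{\pi} e^{- \frac{b^{2}}{4}}.$$

Setting $b = \frac{1}{3}$:
$$I = - \frac{4 \sqrt{\pi}}{e^{\frac{1}{36}}}.$$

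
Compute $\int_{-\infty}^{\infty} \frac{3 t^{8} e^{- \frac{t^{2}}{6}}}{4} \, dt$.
$\frac{25515 \sqrt{6} \sqrt{\pi}}{4}$

Begin with the known integral
$$J(a) = \int_{-\infty}^{\infty} \frac{3 e^{- a t^{2}}}{4} \, dt = \frac{3 \sqrt{\pi}}{4 \sqrt{a}}.$$

Differentiating under the integral sign brings down a factor of $(-t^2)$:
$$\frac{dJ}{da} = \int_{-\infty}^{\infty} - \frac{3 t^{2} e^{- a t^{2}}}{4} \, dt = - \frac{3 \sqrt{\pi}}{8 a^{\frac{3}{2}}}.$$

Repeating $4$ times in total — each differentiation brings down another $(-t^2)$ — gives
$$\frac{d^{4}J}{da^{4}} = \int_{-\infty}^{\infty} \frac{3 t^{8} e^{- a t^{2}}}{4} \, dt = \frac{315 \sqrt{\pi}}{64 a^{\frac{9}{2}}},$$
and the integrand here is exactly the target integrand, so $I = \frac{315 \sqrt{\pi}}{64 a^{\frac{9}{2}}}$.

Setting $a = \frac{1}{6}$:
$$I = \frac{25515 \sqrt{6} \sqrt{\pi}}{4}.$$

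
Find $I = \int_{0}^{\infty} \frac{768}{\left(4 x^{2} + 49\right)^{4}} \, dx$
$\frac{60 \pi}{823543}$

Recall the elementary integral
$$J(a) = \int_{0}^{\infty} \frac{3}{a^{2} + x^{2}} \, dx = \frac{3 \pi}{2 a}.$$

Differentiating under the integral sign with respect to $a$,
$$\frac{dJ}{da} = \int_{0}^{\infty} - \frac{6 a}{\left(a^{2} + x^{2}\right)^{2}} \, dx = - \frac{3 \pi}{2 a^{2}},$$
so $\int_{0}^{\infty} \frac{3}{\left(a^{2} + x^{2}\right)^{2}} \, dx = \frac{3 \pi}{4 a^{3}}$.

Repeating — each differentiation of $1/(x^2+a^2)^j$ produces $-2ja/(x^2+a^2)^{j+1}$ — and dividing through by $-2ja$ at each step yields, after $3$ differentiations in total,
$$\int_{0}^{\infty} \frac{3}{\left(a^{2} + x^{2}\right)^{4}} \, dx = \frac{15 \pi}{32 a^{7}}.$$

Setting $a = \frac{7}{2}$:
$$I = \frac{60 \pi}{823543}.$$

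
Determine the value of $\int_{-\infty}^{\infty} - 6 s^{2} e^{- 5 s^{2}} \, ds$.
$- \frac{3 \sqrt{5} \sqrt{\pi}}{25}$

Start from the elementary integral
$$J(a) = \int_{-\infty}^{\infty} - 6 e^{- a s^{2}} \, ds = - \frac{6 \sqrt{\pi}}{\sqrt{a}}.$$

Differentiating under the integral sign brings down a factor of $(-s^2)$:
$$\frac{dJ}{da} = \int_{-\infty}^{\infty} 6 s^{2} e^{- a s^{2}} \, ds = \frac{3 \sqrt{\pi}}{a^{\frac{3}{2}}}.$$

The integral on the left is $-I$, so $I = - \frac{3 \sqrt{\pi}}{a^{\frac{3}{2}}}$.

Setting $a = 5$:
$$I = - \frac{3 \sqrt{5} \sqrt{\pi}}{25}.$$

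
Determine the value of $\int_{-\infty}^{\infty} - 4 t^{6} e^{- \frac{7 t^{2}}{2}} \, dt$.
$- \frac{60 \sqrt{14} \sqrt{\pi}}{2401}$

Consider the simpler parametrised integral
$$J(a) = \int_{-\infty}^{\infty} - 4 e^{- a t^{2}} \, dt = - \frac{4 \sqrt{\pi}}{\sqrt{a}}.$$

Differentiating under the integral sign brings down a factor of $(-t^2)$:
$$\frac{dJ}{da} = \int_{-\infty}^{\infty} 4 t^{2} e^{- a t^{2}} \, dt = \frac{2 \sqrt{\pi}}{a^{\frac{3}{2}}}.$$

Repeating $3$ times in total — each differentiation brings down another $(-t^2)$ — gives
$$\frac{d^{3}J}{da^{3}} = \int_{-\infty}^{\infty} 4 t^{6} e^{- a t^{2}} \, dt = \frac{15 \sqrt{\pi}}{2 a^{\frac{7}{2}}},$$
and the integrand here is $(-1)^{3}$ times the target integrand, so $I = (-1)^{3}\,\frac{d^{3}J}{da^{3}} = - \frac{15 \sqrt{\pi}}{2 a^{\frac{7}{2}}}$.

Setting $a = \frac{7}{2}$:
$$I = - \frac{60 \sqrt{14} \sqrt{\pi}}{2401}.$$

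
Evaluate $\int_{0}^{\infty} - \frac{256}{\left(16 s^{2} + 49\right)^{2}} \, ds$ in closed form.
$- \frac{16 \pi}{343}$

Begin with the known result
$$J(a) = \int_{0}^{\infty} - \frac{1}{a^{2} + s^{2}} \, ds = - \frac{\pi}{2 a}.$$

Differentiating under the integral sign with respect to $a$,
$$\frac{dJ}{da} = \int_{0}^{\infty} \frac{2 a}{\left(a^{2} + s^{2}\right)^{2}} \, ds = \frac{\pi}{2 a^{2}},$$
so $\int_{0}^{\infty} - \frac{1}{\left(a^{2} + s^{2}\right)^{2}} \, ds = - \frac{\pi}{4 a^{3}}$.

Setting $a = \frac{7}{4}$:
$$I = - \frac{16 \pi}{343}.$$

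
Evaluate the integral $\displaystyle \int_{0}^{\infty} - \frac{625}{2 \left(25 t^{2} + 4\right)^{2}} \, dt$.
$- \frac{125 \pi}{64}$

Recall the elementary integral
$$J(a) = \int_{0}^{\infty} - \frac{1}{2 \left(a^{2} + t^{2}\right)} \, dt = - \frac{\pi}{4 a}.$$

Differentiating under the integral sign with respect to $a$,
$$\frac{dJ}{da} = \int_{0}^{\infty} \frac{a}{\left(a^{2} + t^{2}\right)^{2}} \, dt = \frac{\pi}{4 a^{2}},$$
so $\int_{0}^{\infty} - \frac{1}{2 \left(a^{2} + t^{2}\right)^{2}} \, dt = - \frac{\pi}{8 a^{3}}$.

Setting $a = \frac{2}{5}$:
$$I = - \frac{125 \pi}{64}.$$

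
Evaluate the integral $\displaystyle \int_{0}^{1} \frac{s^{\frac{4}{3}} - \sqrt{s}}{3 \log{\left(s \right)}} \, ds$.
$\log{\left(\frac{\sqrt[3]{42}}{3} \right)}$

Introduce a parameter $a$ in the exponent: let $I(a) = \int_{0}^{1} \frac{- \sqrt{s} + s^{a}}{3 \log{\left(s \right)}} \, ds$.

Since $\dfrac{\partial}{\partial a}\,s^{a} = s^{a} \ln s$, the $\ln s$ in the denominator cancels and
$$\frac{dI}{da} = \int_{0}^{1} \frac{1}{3} s^{a} \, ds = \frac{1}{3} \left[\frac{s^{a+1}}{a+1}\right]_0^1 = \frac{1}{3 \left(a + 1\right)}.$$

Integrating with respect to $a$ gives $I(a) = \frac{\log{\left(a + 1 \right)}}{3} - \frac{\log{\left(3 \right)}}{3} + \frac{\log{\left(2 \right)}}{3} + C$.

At $a = \frac{1}{2}$ the integrand is identically $0$, so $I(\frac{1}{2}) = 0$. The closed form gives $0$, hence $C = 0$.

Setting $a = \frac{4}{3}$:
$$I = \log{\left(\frac{\sqrt[3]{42}}{3} \right)}.$$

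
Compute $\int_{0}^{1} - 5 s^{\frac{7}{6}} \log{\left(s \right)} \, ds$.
$\frac{180}{169}$

Consider the simpler parametrised integral
$$J(a) = \int_{0}^{1} - 5 s^{a} \, ds = - \frac{5}{a + 1}.$$

Differentiating under the integral sign brings down a factor of $\ln s$:
$$\frac{dJ}{da} = \int_{0}^{1} - 5 s^{a} \log{\left(s \right)} \, ds = \frac{5}{\left(a + 1\right)^{2}}.$$

The integral on the left is $I$, so $I = \frac{5}{\left(a + 1\right)^{2}}$.

Setting $a = \frac{7}{6}$:
$$I = \frac{180}{169}.$$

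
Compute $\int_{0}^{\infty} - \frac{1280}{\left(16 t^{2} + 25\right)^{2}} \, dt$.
$- \frac{16 \pi}{25}$

Begin with the known result
$$J(a) = \int_{0}^{\infty} - \frac{5}{a^{2} + t^{2}} \, dt = - \frac{5 \pi}{2 a}.$$

Differentiating under the integral sign with respect to $a$,
$$\frac{dJ}{da} = \int_{0}^{\infty} \frac{10 a}{\left(a^{2} + t^{2}\right)^{2}} \, dt = \frac{5 \pi}{2 a^{2}},$$
so $\int_{0}^{\infty} - \frac{5}{\left(a^{2} + t^{2}\right)^{2}} \, dt = - \frac{5 \pi}{4 a^{3}}$.

Setting $a = \frac{5}{4}$:
$$I = - \frac{16 \pi}{25}.$$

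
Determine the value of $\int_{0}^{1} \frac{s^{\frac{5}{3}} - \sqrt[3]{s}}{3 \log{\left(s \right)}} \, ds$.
$\frac{\log{\left(2 \right)}}{3}$

Consider the one-parameter family: let $I(a) = \int_{0}^{1} \frac{- \sqrt[3]{s} + s^{a}}{3 \log{\left(s \right)}} \, ds$.

Since $\dfrac{\partial}{\partial a}\,s^{a} = s^{a} \ln s$, the $\ln s$ in the denominator cancels and
$$\frac{dI}{da} = \int_{0}^{1} \frac{1}{3} s^{a} \, ds = \frac{1}{3} \left[\frac{s^{a+1}}{a+1}\right]_0^1 = \frac{1}{3 \left(a + 1\right)}.$$

Integrating with respect to $a$ gives $I(a) = \log{\left(\frac{\sqrt[3]{6} \sqrt[3]{a + 1}}{2} \right)} + C$.

At $a = \frac{1}{3}$ the integrand is identically $0$, so $I(\frac{1}{3}) = 0$. The closed form gives $0$, hence $C = 0$.

Setting $a = \frac{5}{3}$:
$$I = \frac{\log{\left(2 \right)}}{3}.$$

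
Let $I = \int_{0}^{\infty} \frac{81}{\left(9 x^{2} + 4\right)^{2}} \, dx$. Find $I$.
$\frac{27 \pi}{32}$

Recall the elementary integral
$$J(a) = \int_{0}^{\infty} \frac{1}{a^{2} + x^{2}} \, dx = \frac{\pi}{2 a}.$$

Differentiating under the integral sign with respect to $a$,
$$\frac{dJ}{da} = \int_{0}^{\infty} - \frac{2 a}{\left(a^{2} + x^{2}\right)^{2}} \, dx = - \frac{\pi}{2 a^{2}},$$
so $\int_{0}^{\infty} \frac{1}{\left(a^{2} + x^{2}\right)^{2}} \, dx = \frac{\pi}{4 a^{3}}$.

Setting $a = \frac{2}{3}$:
$$I = \frac{27 \pi}{32}.$$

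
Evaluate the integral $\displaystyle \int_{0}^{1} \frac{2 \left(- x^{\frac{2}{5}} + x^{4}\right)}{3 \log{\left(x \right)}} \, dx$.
$\log{\left(\frac{5 \sqrt[3]{35}}{7} \right)}$

Replace the exponent $4$ by a parameter $a$: let $I(a) = \int_{0}^{1} \frac{2 \left(- x^{\frac{2}{5}} + x^{a}\right)}{3 \log{\left(x \right)}} \, dx$.

Since $\dfrac{\partial}{\partial a}\,x^{a} = x^{a} \ln x$, the $\ln x$ in the denominator cancels and
$$\frac{dI}{da} = \int_{0}^{1} \frac{2}{3} x^{a} \, dx = \frac{2}{3} \left[\frac{x^{a+1}}{a+1}\right]_0^1 = \frac{2}{3 \left(a + 1\right)}.$$

Integrating with respect to $a$ gives $I(a) = \log{\left(\frac{5^{\frac{2}{3}} \sqrt[3]{7} \left(a + 1\right)^{\frac{2}{3}}}{7} \right)} + C$.

At $a = \frac{2}{5}$ the integrand is identically $0$, so $I(\frac{2}{5}) = 0$. The closed form gives $0$, hence $C = 0$.

Setting $a = 4$:
$$I = \log{\left(\frac{5 \sqrt[3]{35}}{7} \right)}.$$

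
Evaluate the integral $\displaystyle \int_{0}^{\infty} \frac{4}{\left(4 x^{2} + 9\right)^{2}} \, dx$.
$\frac{\pi}{54}$

Recall the elementary integral
$$J(a) = \int_{0}^{\infty} \frac{1}{4 \left(a^{2} + x^{2}\right)} \, dx = \frac{\pi}{8 a}.$$

Differentiating under the integral sign with respect to $a$,
$$\frac{dJ}{da} = \int_{0}^{\infty} - \frac{a}{2 \left(a^{2} + x^{2}\right)^{2}} \, dx = - \frac{\pi}{8 a^{2}},$$
so $\int_{0}^{\infty} \frac{1}{4 \left(a^{2} + x^{2}\right)^{2}} \, dx = \frac{\pi}{16 a^{3}}$.

Setting $a = \frac{3}{2}$:
$$I = \frac{\pi}{54}.$$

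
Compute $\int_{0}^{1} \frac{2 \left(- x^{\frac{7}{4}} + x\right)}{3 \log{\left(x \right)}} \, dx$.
$\log{\left(\frac{4 \sqrt[3]{11}}{11} \right)}$

Introduce a parameter $a$ in the exponent: let $I(a) = \int_{0}^{1} \frac{2 \left(x - x^{a}\right)}{3 \log{\left(x \right)}} \, dx$.

Since $\dfrac{\partial}{\partial a}\,x^{a} = x^{a} \ln x$, the $\ln x$ in the denominator cancels and
$$\frac{dI}{da} = \int_{0}^{1} - \frac{2}{3} x^{a} \, dx = - \frac{2}{3} \left[\frac{x^{a+1}}{a+1}\right]_0^1 = - \frac{2}{3 a + 3}.$$

Integrating with respect to $a$ gives $I(a) = - \frac{2 \log{\left(a + 1 \right)}}{3} + \frac{2 \log{\left(2 \right)}}{3} + C$.

At $a = 1$ the integrand is identically $0$, so $I(1) = 0$. The closed form gives $0$, hence $C = 0$.

Setting $a = \frac{7}{4}$:
$$I = \log{\left(\frac{4 \sqrt[3]{11}}{11} \right)}.$$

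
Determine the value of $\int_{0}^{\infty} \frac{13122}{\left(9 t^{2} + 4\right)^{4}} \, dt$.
$\frac{10935 \pi}{2048}$

Recall the elementary integral
$$J(a) = \int_{0}^{\infty} \frac{2}{a^{2} + t^{2}} \, dt = \frac{\pi}{a}.$$

Differentiating under the integral sign with respect to $a$,
$$\frac{dJ}{da} = \int_{0}^{\infty} - \frac{4 a}{\left(a^{2} + t^{2}\right)^{2}} \, dt = - \frac{\pi}{a^{2}},$$
so $\int_{0}^{\infty} \frac{2}{\left(a^{2} + t^{2}\right)^{2}} \, dt = \frac{\pi}{2 a^{3}}$.

Repeating — each differentiation of $1/(t^2+a^2)^j$ produces $-2ja/(t^2+a^2)^{j+1}$ — and dividing through by $-2ja$ at each step yields, after $3$ differentiations in total,
$$\int_{0}^{\infty} \frac{2}{\left(a^{2} + t^{2}\right)^{4}} \, dt = \frac{5 \pi}{16 a^{7}}.$$

Setting $a = \frac{2}{3}$:
$$I = \frac{10935 \pi}{2048}.$$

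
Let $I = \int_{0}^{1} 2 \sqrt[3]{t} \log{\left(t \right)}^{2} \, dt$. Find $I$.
$\frac{27}{16}$

Begin with the known integral
$$J(a) = \int_{0}^{1} 2 t^{a} \, dt = \frac{2}{a + 1}.$$

Differentiating under the integral sign brings down a factor of $\ln t$:
$$\frac{dJ}{da} = \int_{0}^{1} 2 t^{a} \log{\left(t \right)} \, dt = - \frac{2}{\left(a + 1\right)^{2}}.$$

Repeating twice in total — each differentiation brings down another $\ln t$ — gives
$$\frac{d^{2}J}{da^{2}} = \int_{0}^{1} 2 t^{a} \log{\left(t \right)}^{2} \, dt = \frac{4}{\left(a + 1\right)^{3}},$$
and the integrand here is exactly the target integrand, so $I = \frac{4}{\left(a + 1\right)^{3}}$.

Setting $a = \frac{1}{3}$:
$$I = \frac{27}{16}.$$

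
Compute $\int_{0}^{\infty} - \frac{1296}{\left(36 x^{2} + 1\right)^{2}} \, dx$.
$- 54 \pi$

Recall the elementary integral
$$J(a) = \int_{0}^{\infty} - \frac{1}{a^{2} + x^{2}} \, dx = - \frac{\pi}{2 a}.$$

Differentiating under the integral sign with respect to $a$,
$$\frac{dJ}{da} = \int_{0}^{\infty} \frac{2 a}{\left(a^{2} + x^{2}\right)^{2}} \, dx = \frac{\pi}{2 a^{2}},$$
so $\int_{0}^{\infty} - \frac{1}{\left(a^{2} + x^{2}\right)^{2}} \, dx = - \frac{\pi}{4 a^{3}}$.

Setting $a = \frac{1}{6}$:
$$I = - 54 \pi.$$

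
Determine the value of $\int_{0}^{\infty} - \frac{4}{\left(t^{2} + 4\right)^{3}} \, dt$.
$- \frac{3 \pi}{128}$

Recall the elementary integral
$$J(a) = \int_{0}^{\infty} - \frac{4}{a^{2} + t^{2}} \, dt = - \frac{2 \pi}{a}.$$

Differentiating under the integral sign with respect to $a$,
$$\frac{dJ}{da} = \int_{0}^{\infty} \frac{8 a}{\left(a^{2} + t^{2}\right)^{2}} \, dt = \frac{2 \pi}{a^{2}},$$
so $\int_{0}^{\infty} - \frac{4}{\left(a^{2} + t^{2}\right)^{2}} \, dt = - \frac{\pi}{a^{3}}$.

Repeating — each differentiation of $1/(t^2+a^2)^j$ produces $-2ja/(t^2+a^2)^{j+1}$ — and dividing through by $-2ja$ at each step yields, after $2$ differentiations in total,
$$\int_{0}^{\infty} - \frac{4}{\left(a^{2} + t^{2}\right)^{3}} \, dt = - \frac{3 \pi}{4 a^{5}}.$$

Setting $a = 2$:
$$I = - \frac{3 \pi}{128}.$$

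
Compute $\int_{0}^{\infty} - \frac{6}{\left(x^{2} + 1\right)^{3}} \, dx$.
$- \frac{9 \pi}{8}$

Start from the standard arctangent integral
$$J(a) = \int_{0}^{\infty} - \frac{6}{a^{2} + x^{2}} \, dx = - \frac{3 \pi}{a}.$$

Differentiating under the integral sign with respect to $a$,
$$\frac{dJ}{da} = \int_{0}^{\infty} \frac{12 a}{\left(a^{2} + x^{2}\right)^{2}} \, dx = \frac{3 \pi}{a^{2}},$$
so $\int_{0}^{\infty} - \frac{6}{\left(a^{2} + x^{2}\right)^{2}} \, dx = - \frac{3 \pi}{2 a^{3}}$.

Repeating — each differentiation of $1/(x^2+a^2)^j$ produces $-2ja/(x^2+a^2)^{j+1}$ — and dividing through by $-2ja$ at each step yields, after $2$ differentiations in total,
$$\int_{0}^{\infty} - \frac{6}{\left(a^{2} + x^{2}\right)^{3}} \, dx = - \frac{9 \pi}{8 a^{5}}.$$

Setting $a = 1$:
$$I = - \frac{9 \pi}{8}.$$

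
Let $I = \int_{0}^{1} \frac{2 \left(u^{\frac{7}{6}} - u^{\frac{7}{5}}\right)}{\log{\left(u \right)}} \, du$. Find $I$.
$\log{\left(\frac{4225}{5184} \right)}$

Replace the exponent $\frac{7}{6}$ by a parameter $a$: let $I(a) = \int_{0}^{1} \frac{2 \left(- u^{\frac{7}{5}} + u^{a}\right)}{\log{\left(u \right)}} \, du$.

Since $\dfrac{\partial}{\partial a}\,u^{a} = u^{a} \ln u$, the $\ln u$ in the denominator cancels and
$$\frac{dI}{da} = \int_{0}^{1} 2 u^{a} \, du = 2 \left[\frac{u^{a+1}}{a+1}\right]_0^1 = \frac{2}{a + 1}.$$

Integrating with respect to $a$ gives $I(a) = \log{\left(\frac{25 \left(a + 1\right)^{2}}{144} \right)} + C$.

At $a = \frac{7}{5}$ the integrand is identically $0$, so $I(\frac{7}{5}) = 0$. The closed form gives $0$, hence $C = 0$.

Setting $a = \frac{7}{6}$:
$$I = \log{\left(\frac{4225}{5184} \right)}.$$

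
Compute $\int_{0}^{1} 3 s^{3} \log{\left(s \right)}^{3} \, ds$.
$- \frac{9}{128}$

Begin with the known integral
$$J(a) = \int_{0}^{1} 3 s^{a} \, ds = \frac{3}{a + 1}.$$

Differentiating under the integral sign brings down a factor of $\ln s$:
$$\frac{dJ}{da} = \int_{0}^{1} 3 s^{a} \log{\left(s \right)} \, ds = - \frac{3}{\left(a + 1\right)^{2}}.$$

Repeating $3$ times in total — each differentiation brings down another $\ln s$ — gives
$$\frac{d^{3}J}{da^{3}} = \int_{0}^{1} 3 s^{a} \log{\left(s \right)}^{3} \, ds = - \frac{18}{\left(a + 1\right)^{4}},$$
and the integrand here is exactly the target integrand, so $I = - \frac{18}{\left(a + 1\right)^{4}}$.

Setting $a = 3$:
$$I = - \frac{9}{128}.$$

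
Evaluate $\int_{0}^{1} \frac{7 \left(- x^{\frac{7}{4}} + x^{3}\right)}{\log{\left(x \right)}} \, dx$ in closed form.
$- \log{\left(\frac{19487171}{268435456} \right)}$

Replace the exponent $\frac{7}{4}$ by a parameter $a$: let $I(a) = \int_{0}^{1} \frac{7 \left(x^{3} - x^{a}\right)}{\log{\left(x \right)}} \, dx$.

Since $\dfrac{\partial}{\partial a}\,x^{a} = x^{a} \ln x$, the $\ln x$ in the denominator cancels and
$$\frac{dI}{da} = \int_{0}^{1} -7 x^{a} \, dx = -7 \left[\frac{x^{a+1}}{a+1}\right]_0^1 = - \frac{7}{a + 1}.$$

Integrating with respect to $a$ gives $I(a) = - \log{\left(\frac{\left(a + 1\right)^{7}}{16384} \right)} + C$.

At $a = 3$ the integrand is identically $0$, so $I(3) = 0$. The closed form gives $0$, hence $C = 0$.

Setting $a = \frac{7}{4}$:
$$I = - \log{\left(\frac{19487171}{268435456} \right)}.$$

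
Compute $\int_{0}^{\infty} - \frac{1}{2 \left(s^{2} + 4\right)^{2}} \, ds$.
$- \frac{\pi}{64}$

Recall the elementary integral
$$J(a) = \int_{0}^{\infty} - \frac{1}{2 \left(a^{2} + s^{2}\right)} \, ds = - \frac{\pi}{4 a}.$$

Differentiating under the integral sign with respect to $a$,
$$\frac{dJ}{da} = \int_{0}^{\infty} \frac{a}{\left(a^{2} + s^{2}\right)^{2}} \, ds = \frac{\pi}{4 a^{2}},$$
so $\int_{0}^{\infty} - \frac{1}{2 \left(a^{2} + s^{2}\right)^{2}} \, ds = - \frac{\pi}{8 a^{3}}$.

Setting $a = 2$:
$$I = - \frac{\pi}{64}.$$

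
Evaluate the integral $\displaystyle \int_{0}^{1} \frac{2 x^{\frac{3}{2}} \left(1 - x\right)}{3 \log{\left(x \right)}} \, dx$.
$- \frac{2 \log{\left(7 \right)}}{3} + \frac{2 \log{\left(5 \right)}}{3}$

Replace the exponent $\frac{5}{2}$ by a parameter $a$: let $I(a) = \int_{0}^{1} \frac{2 \left(x^{\frac{3}{2}} - x^{a}\right)}{3 \log{\left(x \right)}} \, dx$.

Since $\dfrac{\partial}{\partial a}\,x^{a} = x^{a} \ln x$, the $\ln x$ in the denominator cancels and
$$\frac{dI}{da} = \int_{0}^{1} - \frac{2}{3} x^{a} \, dx = - \frac{2}{3} \left[\frac{x^{a+1}}{a+1}\right]_0^1 = - \frac{2}{3 a + 3}.$$

Integrating with respect to $a$ gives $I(a) = - \frac{2 \log{\left(a + 1 \right)}}{3} - \frac{2 \log{\left(2 \right)}}{3} + \frac{2 \log{\left(5 \right)}}{3} + C$.

At $a = \frac{3}{2}$ the integrand is identically $0$, so $I(\frac{3}{2}) = 0$. The closed form gives $0$, hence $C = 0$.

Setting $a = \frac{5}{2}$:
$$I = - \frac{2 \log{\left(7 \right)}}{3} + \frac{2 \log{\left(5 \right)}}{3}.$$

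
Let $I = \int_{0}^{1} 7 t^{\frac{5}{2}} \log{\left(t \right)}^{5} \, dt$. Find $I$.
$- \frac{7680}{16807}$

Begin with the known integral
$$J(a) = \int_{0}^{1} 7 t^{a} \, dt = \frac{7}{a + 1}.$$

Differentiating under the integral sign brings down a factor of $\ln t$:
$$\frac{dJ}{da} = \int_{0}^{1} 7 t^{a} \log{\left(t \right)} \, dt = - \frac{7}{\left(a + 1\right)^{2}}.$$

Repeating $5$ times in total — each differentiation brings down another $\ln t$ — gives
$$\frac{d^{5}J}{da^{5}} = \int_{0}^{1} 7 t^{a} \log{\left(t \right)}^{5} \, dt = - \frac{840}{\left(a + 1\right)^{6}},$$
and the integrand here is exactly the target integrand, so $I = - \frac{840}{\left(a + 1\right)^{6}}$.

Setting $a = \frac{5}{2}$:
$$I = - \frac{7680}{16807}.$$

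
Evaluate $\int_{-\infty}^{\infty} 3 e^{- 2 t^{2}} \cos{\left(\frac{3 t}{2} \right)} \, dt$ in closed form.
$\frac{3 \sqrt{2} \sqrt{\pi}}{2 e^{\frac{9}{32}}}$

Treat the cosine frequency as a parameter and define $I(b) = \int_{-\infty}^{\infty} 3 e^{- 2 t^{2}} \cos{\left(b t \right)} \, dt$.

Differentiating under the integral sign,
$$I'(b) = \int_{-\infty}^{\infty} - 3 t e^{- 2 t^{2}} \sin{\left(b t \right)} \, dt.$$

Integrate $\int_{-\infty}^{\infty} t \sin(b t)\, e^{- 2 t^{2}}\, dt$ by parts with $u = \sin(b t)$ and $dv = t\, e^{- 2 t^{2}}\, dt$, giving $v = - \frac{e^{- 2 t^{2}}}{4}$. The boundary term vanishes and
$$\int_{-\infty}^{\infty} t \sin(b t)\, e^{- 2 t^{2}}\, dt = \frac{b}{4} \int_{-\infty}^{\infty} \cos(b t)\, e^{- 2 t^{2}}\, dt,$$
so $I'(b) = - \frac{b}{4}\, I(b)$.

This is a separable first-order ODE; solving with the initial condition $I(0) = \int_{-\infty}^{\infty} 3 e^{- 2 t^{2}}\,dt = \frac{3 \sqrt{2} \sqrt{\pi}}{2}$ gives
$$I(b) = \frac{3 \sqrt{2} \sqrt{\pi} e^{- \frac{b^{2}}{8}}}{2}.$$

Setting $b = \frac{3}{2}$:
$$I = \frac{3 \sqrt{2} \sqrt{\pi}}{2 e^{\frac{9}{32}}}.$$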